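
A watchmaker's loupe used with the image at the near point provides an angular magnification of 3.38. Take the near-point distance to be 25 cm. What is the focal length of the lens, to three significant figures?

10.5 cm

For the image at the near point, M = 1 + D/f.
f = D/(M - 1) = 25/(3.38 - 1) = 10.504 cm.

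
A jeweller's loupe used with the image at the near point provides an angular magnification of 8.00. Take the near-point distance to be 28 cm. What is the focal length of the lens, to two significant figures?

For the image at the near point, M = 1 + D/f.
f = D/(M - 1) = 28/(8.0 - 1) = 4.000 cm.

4.0 cm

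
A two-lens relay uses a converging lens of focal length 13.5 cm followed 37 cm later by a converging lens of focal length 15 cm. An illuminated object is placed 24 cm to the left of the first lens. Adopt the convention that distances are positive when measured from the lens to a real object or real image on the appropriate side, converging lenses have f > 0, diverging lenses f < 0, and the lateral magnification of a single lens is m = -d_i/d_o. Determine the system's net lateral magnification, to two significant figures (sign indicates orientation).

-2.2

First lens: d_i1 = 1/(1/13.5 - 1/24) = 30.857 cm.
m_1 = -(30.857)/24 = -1.2857.
The intermediate image is 30.857 cm to the right of lens 1, so d_o2 = L - d_i1 = 37 - 30.857 = 6.143 cm.
Second lens: d_i2 = 1/(1/15 - 1/(6.143)) = -10.403 cm.
m_2 = -(-10.403)/(6.143) = 1.6935.
Overall magnification: m = m_1 m_2 = -2.1774.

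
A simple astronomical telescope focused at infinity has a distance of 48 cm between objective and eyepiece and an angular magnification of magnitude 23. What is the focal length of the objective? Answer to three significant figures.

46.0 cm

In normal adjustment the tube length equals f_obj + f_eye and |M| = f_obj/f_eye.
So f_obj = 23 f_eye and 23 f_eye + f_eye = 48 cm, giving f_eye = 48/24 = 2.000 cm and f_obj = 46.000 cm.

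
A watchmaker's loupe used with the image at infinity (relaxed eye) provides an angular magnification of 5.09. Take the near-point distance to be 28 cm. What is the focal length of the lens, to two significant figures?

5.5 cm

For the image at infinity, M = D/f.
f = D/M = 28/5.09 = 5.501 cm.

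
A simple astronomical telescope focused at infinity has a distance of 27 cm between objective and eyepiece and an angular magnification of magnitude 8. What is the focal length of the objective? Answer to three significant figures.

24.0 cm

In normal adjustment the tube length equals f_obj + f_eye and |M| = f_obj/f_eye.
So f_obj = 8 f_eye and 8 f_eye + f_eye = 27 cm, giving f_eye = 27/9 = 3.000 cm and f_obj = 24.000 cm.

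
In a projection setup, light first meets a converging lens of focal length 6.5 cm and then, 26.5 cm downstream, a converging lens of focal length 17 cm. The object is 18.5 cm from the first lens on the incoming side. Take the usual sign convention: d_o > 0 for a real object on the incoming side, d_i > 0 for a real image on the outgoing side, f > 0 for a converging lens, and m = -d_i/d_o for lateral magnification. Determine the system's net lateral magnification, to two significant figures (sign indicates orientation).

-18

First lens: d_i1 = 1/(1/6.5 - 1/18.5) = 10.021 cm.
m_1 = -(10.021)/18.5 = -0.5417.
Object distance for lens 2: d_o2 = 26.5 - 10.021 = 16.479 cm.
Second lens: d_i2 = 1/(1/17 - 1/(16.479)) = -537.880 cm.
m_2 = -(-537.880)/(16.479) = 32.6400.
Overall magnification: m = m_1 m_2 = -17.6800.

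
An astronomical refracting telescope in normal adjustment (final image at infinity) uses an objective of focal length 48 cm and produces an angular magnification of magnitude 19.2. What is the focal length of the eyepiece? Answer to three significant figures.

|M| = f_obj/f_eye, so f_eye = f_obj/|M| = 48/19.2 = 2.500 cm.

2.50 cm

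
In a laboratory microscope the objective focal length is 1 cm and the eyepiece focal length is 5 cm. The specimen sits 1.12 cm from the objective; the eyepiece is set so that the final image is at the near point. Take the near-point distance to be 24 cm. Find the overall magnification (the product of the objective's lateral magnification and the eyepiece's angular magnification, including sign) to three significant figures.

-48.3

Objective: 1/d_i = 1/f_obj - 1/d_o = 1/1 - 1/1.12 = 0.10714 cm^-1, so d_i = 9.333 cm.
m_obj = -d_i/d_o = -9.333/1.12 = -8.333.
Eyepiece angular magnification (image at near point): M_eye = 1 + D/f_e = 1 + 24/5 = 5.800.
Overall M = m_obj x M_eye = (-8.333)(5.800) = -48.33.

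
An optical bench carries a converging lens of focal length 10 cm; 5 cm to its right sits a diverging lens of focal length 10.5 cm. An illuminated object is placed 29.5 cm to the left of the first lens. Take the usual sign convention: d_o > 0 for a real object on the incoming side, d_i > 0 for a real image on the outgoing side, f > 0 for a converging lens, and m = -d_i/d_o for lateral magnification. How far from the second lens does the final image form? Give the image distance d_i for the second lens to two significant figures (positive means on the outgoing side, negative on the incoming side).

Applying the thin-lens equation to the first lens, 1/10 = 1/29.5 + 1/d_i1, which gives d_i1 = 15.128 cm.
This image would form 15.128 cm past lens 1, i.e. 10.128 cm beyond lens 2, so it is a virtual object for lens 2: d_o2 = 5 - 15.128 = -10.128 cm.
Applying the thin-lens equation again with f_2 = -10.5 cm and d_o2 = -10.128 cm gives d_i2 = 286.034 cm.

290 cm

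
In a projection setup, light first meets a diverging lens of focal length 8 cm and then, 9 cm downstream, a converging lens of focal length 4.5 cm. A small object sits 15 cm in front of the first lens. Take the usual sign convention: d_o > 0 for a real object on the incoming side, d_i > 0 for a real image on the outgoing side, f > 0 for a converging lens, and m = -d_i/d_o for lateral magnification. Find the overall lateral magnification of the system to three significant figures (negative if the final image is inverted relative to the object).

Lens 1: 1/d_i1 = 1/f_1 - 1/d_o1 = 1/(-8) - 1/15 = -0.19167 cm^-1, so d_i1 = -5.217 cm.
m_1 = -(-5.217)/15 = 0.3478.
With d_i1 < 0 the first image is virtual and lies on the object side; the object distance for lens 2 is d_o2 = 9 - (-5.217) = 14.217 cm.
Lens 2: 1/d_i2 = 1/f_2 - 1/d_o2 = 1/4.5 - 1/(14.217) = 0.15189 cm^-1, so d_i2 = 6.584 cm.
m_2 = -(6.584)/(14.217) = -0.4631.
The system's lateral magnification is m_1 m_2 = (0.3478)(-0.4631) = -0.1611.

-0.161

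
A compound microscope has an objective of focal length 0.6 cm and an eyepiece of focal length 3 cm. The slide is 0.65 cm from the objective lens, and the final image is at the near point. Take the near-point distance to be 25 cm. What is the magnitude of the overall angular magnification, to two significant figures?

110

Objective: 1/d_i = 1/f_obj - 1/d_o = 1/0.6 - 1/0.65 = 0.12821 cm^-1, so d_i = 7.800 cm.
m_obj = -d_i/d_o = -7.800/0.65 = -12.000.
Eyepiece angular magnification (image at near point): M_eye = 1 + D/f_e = 1 + 25/3 = 9.333.
Overall M = m_obj x M_eye = (-12.000)(9.333) = -112.00.
|M| = 112.00.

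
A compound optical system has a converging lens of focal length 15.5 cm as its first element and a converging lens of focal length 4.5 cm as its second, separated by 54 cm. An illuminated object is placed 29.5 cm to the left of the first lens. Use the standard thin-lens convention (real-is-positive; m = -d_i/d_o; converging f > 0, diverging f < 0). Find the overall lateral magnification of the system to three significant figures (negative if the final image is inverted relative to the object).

0.296

First lens: d_i1 = 1/(1/15.5 - 1/29.5) = 32.661 cm.
m_1 = -(32.661)/29.5 = -1.1071.
The intermediate image is 32.661 cm to the right of lens 1, so d_o2 = L - d_i1 = 54 - 32.661 = 21.339 cm.
Second lens: d_i2 = 1/(1/4.5 - 1/(21.339)) = 5.703 cm.
m_2 = -(5.703)/(21.339) = -0.2672.
The system's lateral magnification is m_1 m_2 = (-1.1071)(-0.2672) = 0.2959.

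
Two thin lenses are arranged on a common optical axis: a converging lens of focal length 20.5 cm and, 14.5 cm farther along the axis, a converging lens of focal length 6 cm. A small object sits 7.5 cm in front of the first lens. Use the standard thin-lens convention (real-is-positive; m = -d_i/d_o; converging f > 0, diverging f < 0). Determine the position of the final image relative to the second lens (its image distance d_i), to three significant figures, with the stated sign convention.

7.77 cm

First lens: d_i1 = 1/(1/20.5 - 1/7.5) = -11.827 cm.
With d_i1 < 0 the first image is virtual and lies on the object side; the object distance for lens 2 is d_o2 = 14.5 - (-11.827) = 26.327 cm.
Second lens: d_i2 = 1/(1/6 - 1/(26.327)) = 7.771 cm.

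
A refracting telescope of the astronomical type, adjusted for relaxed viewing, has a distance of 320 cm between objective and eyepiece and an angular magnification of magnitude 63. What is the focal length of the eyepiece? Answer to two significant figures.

In normal adjustment the tube length equals f_obj + f_eye and |M| = f_obj/f_eye.
So f_obj = 63 f_eye and 63 f_eye + f_eye = 320 cm, giving f_eye = 320/64 = 5.000 cm and f_obj = 315.000 cm.

5.0 cm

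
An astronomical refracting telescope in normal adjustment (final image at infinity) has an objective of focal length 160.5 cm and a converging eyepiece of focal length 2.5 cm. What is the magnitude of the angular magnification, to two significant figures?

64

|M| = f_obj/|f_eye| = 160.5/2.5 = 64.200.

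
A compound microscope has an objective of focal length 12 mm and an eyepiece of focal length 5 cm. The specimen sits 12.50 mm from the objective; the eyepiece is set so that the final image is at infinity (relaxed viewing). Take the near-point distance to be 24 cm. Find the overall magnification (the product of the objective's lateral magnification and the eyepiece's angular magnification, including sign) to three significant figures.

Convert to cm: f_obj = 12 mm = 1.2 cm; d_o = 12.50 mm = 1.25 cm.
Objective: 1/d_i = 1/f_obj - 1/d_o = 1/1.2 - 1/1.25 = 0.03333 cm^-1, so d_i = 30.000 cm.
m_obj = -d_i/d_o = -30.000/1.25 = -24.000.
Eyepiece angular magnification (image at infinity): M_eye = D/f_e = 24/5 = 4.800.
Overall M = m_obj x M_eye = (-24.000)(4.800) = -115.20.

-115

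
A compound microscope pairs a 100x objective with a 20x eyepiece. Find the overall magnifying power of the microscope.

The overall magnification of a compound microscope is the product of the objective and eyepiece magnifications:
M = M_obj x M_eye = 100 x 20 = 2000.

2000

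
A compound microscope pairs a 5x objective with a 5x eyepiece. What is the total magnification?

The overall magnification of a compound microscope is the product of the objective and eyepiece magnifications:
M = M_obj x M_eye = 5 x 5 = 25.

25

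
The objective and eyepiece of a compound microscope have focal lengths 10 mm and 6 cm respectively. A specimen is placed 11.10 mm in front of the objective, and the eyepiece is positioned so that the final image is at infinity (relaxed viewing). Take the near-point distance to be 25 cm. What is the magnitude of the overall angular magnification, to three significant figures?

37.9

Convert to cm: f_obj = 10 mm = 1 cm; d_o = 11.10 mm = 1.11 cm.
Objective: 1/d_i = 1/f_obj - 1/d_o = 1/1 - 1/1.11 = 0.09910 cm^-1, so d_i = 10.091 cm.
m_obj = -d_i/d_o = -10.091/1.11 = -9.091.
Eyepiece angular magnification (image at infinity): M_eye = D/f_e = 25/6 = 4.167.
Overall M = m_obj x M_eye = (-9.091)(4.167) = -37.88.
|M| = 37.88.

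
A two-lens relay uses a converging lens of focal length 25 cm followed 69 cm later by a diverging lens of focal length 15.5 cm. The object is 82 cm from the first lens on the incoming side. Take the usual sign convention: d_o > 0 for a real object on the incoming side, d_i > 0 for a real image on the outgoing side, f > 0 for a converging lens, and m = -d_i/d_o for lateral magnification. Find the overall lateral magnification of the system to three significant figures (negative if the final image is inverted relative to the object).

-0.140

Lens 1: 1/d_i1 = 1/f_1 - 1/d_o1 = 1/25 - 1/82 = 0.02780 cm^-1, so d_i1 = 35.965 cm.
m_1 = -(35.965)/82 = -0.4386.
Object distance for lens 2: d_o2 = 69 - 35.965 = 33.035 cm.
Lens 2: 1/d_i2 = 1/f_2 - 1/d_o2 = 1/(-15.5) - 1/(33.035) = -0.09479 cm^-1, so d_i2 = -10.550 cm.
m_2 = -(-10.550)/(33.035) = 0.3194.
The system's lateral magnification is m_1 m_2 = (-0.4386)(0.3194) = -0.1401.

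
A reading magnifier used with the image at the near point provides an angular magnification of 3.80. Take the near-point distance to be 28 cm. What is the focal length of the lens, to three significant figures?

For the image at the near point, M = 1 + D/f.
f = D/(M - 1) = 28/(3.8 - 1) = 10.000 cm.

10.0 cm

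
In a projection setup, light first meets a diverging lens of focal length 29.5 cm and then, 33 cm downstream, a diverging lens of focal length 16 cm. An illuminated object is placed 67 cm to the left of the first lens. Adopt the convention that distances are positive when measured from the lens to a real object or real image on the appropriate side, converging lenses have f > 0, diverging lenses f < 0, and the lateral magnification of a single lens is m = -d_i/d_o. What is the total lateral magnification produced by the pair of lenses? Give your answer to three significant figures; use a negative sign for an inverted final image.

Lens 1: 1/d_i1 = 1/f_1 - 1/d_o1 = 1/(-29.5) - 1/67 = -0.04882 cm^-1, so d_i1 = -20.482 cm.
m_1 = -(-20.482)/67 = 0.3057.
With d_i1 < 0 the first image is virtual and lies on the object side; the object distance for lens 2 is d_o2 = 33 - (-20.482) = 53.482 cm.
Lens 2: 1/d_i2 = 1/f_2 - 1/d_o2 = 1/(-16) - 1/(53.482) = -0.08120 cm^-1, so d_i2 = -12.316 cm.
m_2 = -(-12.316)/(53.482) = 0.2303.
Total m = m_1 x m_2 = (0.3057)(0.2303) = 0.0704.

0.0704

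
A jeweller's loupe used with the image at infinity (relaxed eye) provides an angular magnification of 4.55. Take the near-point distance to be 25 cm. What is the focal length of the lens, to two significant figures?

For the image at infinity, M = D/f.
f = D/M = 25/4.55 = 5.495 cm.

5.5 cm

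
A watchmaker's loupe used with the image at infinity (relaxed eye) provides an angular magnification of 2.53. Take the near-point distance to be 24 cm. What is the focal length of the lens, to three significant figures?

For the image at infinity, M = D/f.
f = D/M = 24/2.53 = 9.486 cm.

9.49 cm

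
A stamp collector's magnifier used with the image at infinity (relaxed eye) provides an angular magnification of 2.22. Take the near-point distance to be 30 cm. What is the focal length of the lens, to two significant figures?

14 cm

For the image at infinity, M = D/f.
f = D/M = 30/2.22 = 13.514 cm.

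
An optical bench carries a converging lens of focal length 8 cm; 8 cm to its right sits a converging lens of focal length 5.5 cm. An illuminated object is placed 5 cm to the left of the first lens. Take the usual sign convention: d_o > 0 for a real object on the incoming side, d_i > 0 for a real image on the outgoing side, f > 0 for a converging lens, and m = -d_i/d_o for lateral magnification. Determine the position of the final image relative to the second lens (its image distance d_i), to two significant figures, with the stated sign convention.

7.4 cm

First lens: d_i1 = 1/(1/8 - 1/5) = -13.333 cm.
The intermediate image is virtual, 13.333 cm to the left of lens 1, so d_o2 = L - d_i1 = 8 - (-13.333) = 21.333 cm.
Second lens: d_i2 = 1/(1/5.5 - 1/(21.333)) = 7.411 cm.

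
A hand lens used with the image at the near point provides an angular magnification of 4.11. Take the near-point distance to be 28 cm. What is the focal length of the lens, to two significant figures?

9.0 cm

For the image at the near point, M = 1 + D/f.
f = D/(M - 1) = 28/(4.11 - 1) = 9.003 cm.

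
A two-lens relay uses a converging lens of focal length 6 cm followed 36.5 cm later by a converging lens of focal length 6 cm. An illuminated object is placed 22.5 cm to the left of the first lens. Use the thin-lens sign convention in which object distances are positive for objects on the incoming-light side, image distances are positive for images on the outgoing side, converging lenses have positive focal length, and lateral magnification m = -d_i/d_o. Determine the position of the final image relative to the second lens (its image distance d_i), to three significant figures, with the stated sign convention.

Lens 1: 1/d_i1 = 1/f_1 - 1/d_o1 = 1/6 - 1/22.5 = 0.12222 cm^-1, so d_i1 = 8.182 cm.
Object distance for lens 2: d_o2 = 36.5 - 8.182 = 28.318 cm.
Lens 2: 1/d_i2 = 1/f_2 - 1/d_o2 = 1/6 - 1/(28.318) = 0.13135 cm^-1, so d_i2 = 7.613 cm.

7.61 cm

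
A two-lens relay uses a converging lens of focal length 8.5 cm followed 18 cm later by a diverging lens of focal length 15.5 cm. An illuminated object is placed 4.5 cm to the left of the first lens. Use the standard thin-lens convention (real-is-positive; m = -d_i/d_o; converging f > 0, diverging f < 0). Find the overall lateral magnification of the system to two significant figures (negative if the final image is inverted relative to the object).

Lens 1: 1/d_i1 = 1/f_1 - 1/d_o1 = 1/8.5 - 1/4.5 = -0.10458 cm^-1, so d_i1 = -9.563 cm.
m_1 = -(-9.563)/4.5 = 2.1250.
The intermediate image is virtual, 9.563 cm to the left of lens 1, so d_o2 = L - d_i1 = 18 - (-9.563) = 27.562 cm.
Lens 2: 1/d_i2 = 1/f_2 - 1/d_o2 = 1/(-15.5) - 1/(27.562) = -0.10080 cm^-1, so d_i2 = -9.921 cm.
m_2 = -(-9.921)/(27.562) = 0.3599.
Overall magnification: m = m_1 m_2 = 0.7649.

0.76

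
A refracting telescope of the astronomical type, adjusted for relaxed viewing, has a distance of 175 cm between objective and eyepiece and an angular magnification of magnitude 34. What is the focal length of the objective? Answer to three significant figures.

In normal adjustment the tube length equals f_obj + f_eye and |M| = f_obj/f_eye.
So f_obj = 34 f_eye and 34 f_eye + f_eye = 175 cm, giving f_eye = 175/35 = 5.000 cm and f_obj = 170.000 cm.

170 cm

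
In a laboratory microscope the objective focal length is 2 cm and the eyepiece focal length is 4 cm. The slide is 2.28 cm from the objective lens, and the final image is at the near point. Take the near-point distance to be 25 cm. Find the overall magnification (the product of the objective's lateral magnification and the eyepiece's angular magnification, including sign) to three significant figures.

-51.8

Objective: 1/d_i = 1/f_obj - 1/d_o = 1/2 - 1/2.28 = 0.06140 cm^-1, so d_i = 16.286 cm.
m_obj = -d_i/d_o = -16.286/2.28 = -7.143.
Eyepiece angular magnification (image at near point): M_eye = 1 + D/f_e = 1 + 25/4 = 7.250.
Overall M = m_obj x M_eye = (-7.143)(7.250) = -51.79.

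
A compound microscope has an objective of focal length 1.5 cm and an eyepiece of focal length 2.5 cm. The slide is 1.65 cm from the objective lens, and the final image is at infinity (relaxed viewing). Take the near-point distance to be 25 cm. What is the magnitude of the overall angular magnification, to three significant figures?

Objective: 1/d_i = 1/f_obj - 1/d_o = 1/1.5 - 1/1.65 = 0.06061 cm^-1, so d_i = 16.500 cm.
m_obj = -d_i/d_o = -16.500/1.65 = -10.000.
Eyepiece angular magnification (image at infinity): M_eye = D/f_e = 25/2.5 = 10.000.
Overall M = m_obj x M_eye = (-10.000)(10.000) = -100.00.
|M| = 100.00.

100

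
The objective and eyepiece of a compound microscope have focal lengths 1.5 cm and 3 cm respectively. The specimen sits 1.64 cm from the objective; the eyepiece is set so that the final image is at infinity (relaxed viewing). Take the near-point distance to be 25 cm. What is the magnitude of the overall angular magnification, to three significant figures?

89.3

Objective: 1/d_i = 1/f_obj - 1/d_o = 1/1.5 - 1/1.64 = 0.05691 cm^-1, so d_i = 17.571 cm.
m_obj = -d_i/d_o = -17.571/1.64 = -10.714.
Eyepiece angular magnification (image at infinity): M_eye = D/f_e = 25/3 = 8.333.
Overall M = m_obj x M_eye = (-10.714)(8.333) = -89.29.
|M| = 89.29.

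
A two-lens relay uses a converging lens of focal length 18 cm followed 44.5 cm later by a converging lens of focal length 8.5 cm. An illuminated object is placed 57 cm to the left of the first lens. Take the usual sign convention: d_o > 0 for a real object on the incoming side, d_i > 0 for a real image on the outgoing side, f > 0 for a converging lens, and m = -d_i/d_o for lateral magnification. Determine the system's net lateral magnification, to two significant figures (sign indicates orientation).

Applying the thin-lens equation to the first lens, 1/18 = 1/57 + 1/d_i1, which gives d_i1 = 26.308 cm.
Its lateral magnification is m_1 = -d_i1/d_o1 = -(26.308)/57 = -0.4615.
That image sits 18.192 cm in front of the second lens, so d_o2 = 18.192 cm.
Applying the thin-lens equation again with f_2 = 8.5 cm and d_o2 = 18.192 cm gives d_i2 = 15.954 cm.
m_2 = -(15.954)/(18.192) = -0.8770.
The system's lateral magnification is m_1 m_2 = (-0.4615)(-0.8770) = 0.4048.

0.40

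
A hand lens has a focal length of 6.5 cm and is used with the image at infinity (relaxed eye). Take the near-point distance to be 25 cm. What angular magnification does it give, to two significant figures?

3.8

M = D/f = 25/6.5 = 3.846.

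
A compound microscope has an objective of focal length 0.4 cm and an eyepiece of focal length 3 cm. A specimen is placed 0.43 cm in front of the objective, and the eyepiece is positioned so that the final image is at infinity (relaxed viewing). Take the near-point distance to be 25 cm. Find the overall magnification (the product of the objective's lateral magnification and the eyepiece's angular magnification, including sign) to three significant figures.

Objective: 1/d_i = 1/f_obj - 1/d_o = 1/0.4 - 1/0.43 = 0.17442 cm^-1, so d_i = 5.733 cm.
m_obj = -d_i/d_o = -5.733/0.43 = -13.333.
Eyepiece angular magnification (image at infinity): M_eye = D/f_e = 25/3 = 8.333.
Overall M = m_obj x M_eye = (-13.333)(8.333) = -111.11.

-111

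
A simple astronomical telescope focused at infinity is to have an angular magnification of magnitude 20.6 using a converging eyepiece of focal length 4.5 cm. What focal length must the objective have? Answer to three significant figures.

92.7 cm

|M| = f_obj/|f_eye|, so f_obj = |M| x |f_eye| = 20.6 x 4.5 = 92.700 cm.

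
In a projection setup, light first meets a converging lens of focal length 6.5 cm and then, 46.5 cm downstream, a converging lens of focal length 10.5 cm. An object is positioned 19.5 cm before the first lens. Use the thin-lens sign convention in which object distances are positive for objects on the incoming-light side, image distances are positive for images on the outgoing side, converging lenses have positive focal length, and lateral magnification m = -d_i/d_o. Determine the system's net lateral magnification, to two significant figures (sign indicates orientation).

0.20

Applying the thin-lens equation to the first lens, 1/6.5 = 1/19.5 + 1/d_i1, which gives d_i1 = 9.750 cm.
Its lateral magnification is m_1 = -d_i1/d_o1 = -(9.750)/19.5 = -0.5000.
Object distance for lens 2: d_o2 = 46.5 - 9.750 = 36.750 cm.
Applying the thin-lens equation again with f_2 = 10.5 cm and d_o2 = 36.750 cm gives d_i2 = 14.700 cm.
m_2 = -(14.700)/(36.750) = -0.4000.
The system's lateral magnification is m_1 m_2 = (-0.5000)(-0.4000) = 0.2000.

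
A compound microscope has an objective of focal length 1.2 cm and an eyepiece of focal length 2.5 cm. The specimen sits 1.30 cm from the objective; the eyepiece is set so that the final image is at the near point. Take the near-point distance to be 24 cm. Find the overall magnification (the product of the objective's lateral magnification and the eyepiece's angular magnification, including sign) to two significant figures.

Objective: 1/d_i = 1/f_obj - 1/d_o = 1/1.2 - 1/1.30 = 0.06410 cm^-1, so d_i = 15.600 cm.
m_obj = -d_i/d_o = -15.600/1.30 = -12.000.
Eyepiece angular magnification (image at near point): M_eye = 1 + D/f_e = 1 + 24/2.5 = 10.600.
Overall M = m_obj x M_eye = (-12.000)(10.600) = -127.20.

-130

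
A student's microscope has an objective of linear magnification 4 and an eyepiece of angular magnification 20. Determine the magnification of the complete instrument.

The overall magnification of a compound microscope is the product of the objective and eyepiece magnifications:
M = M_obj x M_eye = 4 x 20 = 80.

80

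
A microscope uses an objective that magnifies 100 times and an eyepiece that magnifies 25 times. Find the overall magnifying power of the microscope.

The overall magnification of a compound microscope is the product of the objective and eyepiece magnifications:
M = M_obj x M_eye = 100 x 25 = 2500.

2500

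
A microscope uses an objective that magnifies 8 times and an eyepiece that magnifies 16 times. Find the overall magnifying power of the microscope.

128

The overall magnification of a compound microscope is the product of the objective and eyepiece magnifications:
M = M_obj x M_eye = 8 x 16 = 128.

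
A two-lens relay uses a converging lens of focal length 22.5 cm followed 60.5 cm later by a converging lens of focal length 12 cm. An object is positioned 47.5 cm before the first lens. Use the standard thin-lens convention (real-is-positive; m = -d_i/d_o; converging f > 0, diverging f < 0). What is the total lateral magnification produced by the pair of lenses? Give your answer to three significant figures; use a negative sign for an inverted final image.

Applying the thin-lens equation to the first lens, 1/22.5 = 1/47.5 + 1/d_i1, which gives d_i1 = 42.750 cm.
Its lateral magnification is m_1 = -d_i1/d_o1 = -(42.750)/47.5 = -0.9000.
Object distance for lens 2: d_o2 = 60.5 - 42.750 = 17.750 cm.
Applying the thin-lens equation again with f_2 = 12 cm and d_o2 = 17.750 cm gives d_i2 = 37.043 cm.
m_2 = -(37.043)/(17.750) = -2.0870.
Overall magnification: m = m_1 m_2 = 1.8783.

1.88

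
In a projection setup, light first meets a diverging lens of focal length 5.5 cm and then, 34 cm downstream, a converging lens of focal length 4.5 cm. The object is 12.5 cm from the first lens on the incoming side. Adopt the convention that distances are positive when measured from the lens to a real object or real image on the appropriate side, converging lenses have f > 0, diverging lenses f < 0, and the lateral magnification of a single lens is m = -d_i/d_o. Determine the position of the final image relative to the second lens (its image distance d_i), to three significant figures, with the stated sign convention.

5.11 cm

First lens: d_i1 = 1/(1/(-5.5) - 1/12.5) = -3.819 cm.
With d_i1 < 0 the first image is virtual and lies on the object side; the object distance for lens 2 is d_o2 = 34 - (-3.819) = 37.819 cm.
Second lens: d_i2 = 1/(1/4.5 - 1/(37.819)) = 5.108 cm.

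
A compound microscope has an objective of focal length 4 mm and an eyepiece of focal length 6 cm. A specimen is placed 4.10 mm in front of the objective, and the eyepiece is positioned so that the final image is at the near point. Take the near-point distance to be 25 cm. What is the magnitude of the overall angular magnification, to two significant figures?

Convert to cm: f_obj = 4 mm = 0.4 cm; d_o = 4.10 mm = 0.41 cm.
Objective: 1/d_i = 1/f_obj - 1/d_o = 1/0.4 - 1/0.41 = 0.06098 cm^-1, so d_i = 16.400 cm.
m_obj = -d_i/d_o = -16.400/0.41 = -40.000.
Eyepiece angular magnification (image at near point): M_eye = 1 + D/f_e = 1 + 25/6 = 5.167.
Overall M = m_obj x M_eye = (-40.000)(5.167) = -206.67.
|M| = 206.67.

210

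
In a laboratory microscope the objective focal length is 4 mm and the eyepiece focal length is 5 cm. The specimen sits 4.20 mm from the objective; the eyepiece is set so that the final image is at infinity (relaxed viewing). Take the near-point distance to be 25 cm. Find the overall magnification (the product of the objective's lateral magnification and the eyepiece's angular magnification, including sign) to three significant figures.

Convert to cm: f_obj = 4 mm = 0.4 cm; d_o = 4.20 mm = 0.42 cm.
Objective: 1/d_i = 1/f_obj - 1/d_o = 1/0.4 - 1/0.42 = 0.11905 cm^-1, so d_i = 8.400 cm.
m_obj = -d_i/d_o = -8.400/0.42 = -20.000.
Eyepiece angular magnification (image at infinity): M_eye = D/f_e = 25/5 = 5.000.
Overall M = m_obj x M_eye = (-20.000)(5.000) = -100.00.

-100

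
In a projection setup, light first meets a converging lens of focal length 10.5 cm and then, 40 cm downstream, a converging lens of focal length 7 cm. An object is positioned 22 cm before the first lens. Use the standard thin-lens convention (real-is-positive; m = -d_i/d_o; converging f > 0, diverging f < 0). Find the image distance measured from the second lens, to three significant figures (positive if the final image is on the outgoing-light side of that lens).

10.8 cm

Applying the thin-lens equation to the first lens, 1/10.5 = 1/22 + 1/d_i1, which gives d_i1 = 20.087 cm.
That image sits 19.913 cm in front of the second lens, so d_o2 = 19.913 cm.
Applying the thin-lens equation again with f_2 = 7 cm and d_o2 = 19.913 cm gives d_i2 = 10.795 cm.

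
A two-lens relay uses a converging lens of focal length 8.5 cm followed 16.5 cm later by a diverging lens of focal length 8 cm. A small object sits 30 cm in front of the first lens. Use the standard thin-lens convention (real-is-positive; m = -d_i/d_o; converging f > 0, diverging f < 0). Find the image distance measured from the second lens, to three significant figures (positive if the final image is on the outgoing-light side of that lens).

First lens: d_i1 = 1/(1/8.5 - 1/30) = 11.860 cm.
That image sits 4.640 cm in front of the second lens, so d_o2 = 4.640 cm.
Second lens: d_i2 = 1/(1/(-8) - 1/(4.640)) = -2.937 cm.

-2.94 cm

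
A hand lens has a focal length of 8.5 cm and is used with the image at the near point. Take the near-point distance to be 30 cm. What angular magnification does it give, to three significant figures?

4.53

M = 1 + D/f = 1 + 30/8.5 = 4.529.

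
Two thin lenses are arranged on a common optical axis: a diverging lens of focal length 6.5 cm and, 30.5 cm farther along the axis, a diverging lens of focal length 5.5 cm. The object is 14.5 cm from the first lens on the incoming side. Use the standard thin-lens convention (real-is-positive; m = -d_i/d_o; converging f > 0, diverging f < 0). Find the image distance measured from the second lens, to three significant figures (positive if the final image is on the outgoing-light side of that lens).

Lens 1: 1/d_i1 = 1/f_1 - 1/d_o1 = 1/(-6.5) - 1/14.5 = -0.22281 cm^-1, so d_i1 = -4.488 cm.
With d_i1 < 0 the first image is virtual and lies on the object side; the object distance for lens 2 is d_o2 = 30.5 - (-4.488) = 34.988 cm.
Lens 2: 1/d_i2 = 1/f_2 - 1/d_o2 = 1/(-5.5) - 1/(34.988) = -0.21040 cm^-1, so d_i2 = -4.753 cm.

-4.75 cm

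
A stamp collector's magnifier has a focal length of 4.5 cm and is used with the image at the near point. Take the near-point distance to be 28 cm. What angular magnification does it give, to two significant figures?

7.2

M = 1 + D/f = 1 + 28/4.5 = 7.222.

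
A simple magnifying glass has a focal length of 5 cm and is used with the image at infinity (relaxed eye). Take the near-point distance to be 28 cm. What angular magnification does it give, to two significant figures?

M = D/f = 28/5 = 5.600.

5.6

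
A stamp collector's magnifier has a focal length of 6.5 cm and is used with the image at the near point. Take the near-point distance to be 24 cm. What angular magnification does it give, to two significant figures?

M = 1 + D/f = 1 + 24/6.5 = 4.692.

4.7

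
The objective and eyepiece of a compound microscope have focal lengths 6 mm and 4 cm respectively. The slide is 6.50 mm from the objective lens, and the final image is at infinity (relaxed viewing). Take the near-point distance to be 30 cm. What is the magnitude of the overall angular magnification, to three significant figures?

90.0

Convert to cm: f_obj = 6 mm = 0.6 cm; d_o = 6.50 mm = 0.65 cm.
Objective: 1/d_i = 1/f_obj - 1/d_o = 1/0.6 - 1/0.65 = 0.12821 cm^-1, so d_i = 7.800 cm.
m_obj = -d_i/d_o = -7.800/0.65 = -12.000.
Eyepiece angular magnification (image at infinity): M_eye = D/f_e = 30/4 = 7.500.
Overall M = m_obj x M_eye = (-12.000)(7.500) = -90.00.
|M| = 90.00.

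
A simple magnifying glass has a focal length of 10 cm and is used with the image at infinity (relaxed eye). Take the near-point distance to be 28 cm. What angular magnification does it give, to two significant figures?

M = D/f = 28/10 = 2.800.

2.8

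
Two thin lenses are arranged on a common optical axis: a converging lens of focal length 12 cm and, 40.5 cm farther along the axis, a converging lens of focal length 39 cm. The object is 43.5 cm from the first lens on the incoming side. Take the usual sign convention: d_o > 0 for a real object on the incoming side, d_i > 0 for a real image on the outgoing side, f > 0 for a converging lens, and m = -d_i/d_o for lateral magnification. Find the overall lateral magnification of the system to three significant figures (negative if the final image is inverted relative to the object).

-0.986

Applying the thin-lens equation to the first lens, 1/12 = 1/43.5 + 1/d_i1, which gives d_i1 = 16.571 cm.
Its lateral magnification is m_1 = -d_i1/d_o1 = -(16.571)/43.5 = -0.3810.
That image sits 23.929 cm in front of the second lens, so d_o2 = 23.929 cm.
Applying the thin-lens equation again with f_2 = 39 cm and d_o2 = 23.929 cm gives d_i2 = -61.919 cm.
m_2 = -(-61.919)/(23.929) = 2.5877.
Overall magnification: m = m_1 m_2 = -0.9858.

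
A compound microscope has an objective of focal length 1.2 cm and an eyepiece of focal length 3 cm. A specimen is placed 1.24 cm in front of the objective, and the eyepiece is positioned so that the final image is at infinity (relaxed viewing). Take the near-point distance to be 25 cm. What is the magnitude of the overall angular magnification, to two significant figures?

250

Objective: 1/d_i = 1/f_obj - 1/d_o = 1/1.2 - 1/1.24 = 0.02688 cm^-1, so d_i = 37.200 cm.
m_obj = -d_i/d_o = -37.200/1.24 = -30.000.
Eyepiece angular magnification (image at infinity): M_eye = D/f_e = 25/3 = 8.333.
Overall M = m_obj x M_eye = (-30.000)(8.333) = -250.00.
|M| = 250.00.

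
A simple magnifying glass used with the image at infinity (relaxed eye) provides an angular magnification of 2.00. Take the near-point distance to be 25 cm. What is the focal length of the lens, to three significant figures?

12.5 cm

For the image at infinity, M = D/f.
f = D/M = 25/2.0 = 12.500 cm.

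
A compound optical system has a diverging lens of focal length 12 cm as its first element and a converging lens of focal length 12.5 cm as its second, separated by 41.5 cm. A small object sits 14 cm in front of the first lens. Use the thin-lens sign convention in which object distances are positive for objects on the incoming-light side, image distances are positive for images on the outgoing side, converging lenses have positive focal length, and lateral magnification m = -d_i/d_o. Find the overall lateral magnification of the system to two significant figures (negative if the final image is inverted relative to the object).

-0.16

First lens: d_i1 = 1/(1/(-12) - 1/14) = -6.462 cm.
m_1 = -(-6.462)/14 = 0.4615.
With d_i1 < 0 the first image is virtual and lies on the object side; the object distance for lens 2 is d_o2 = 41.5 - (-6.462) = 47.962 cm.
Second lens: d_i2 = 1/(1/12.5 - 1/(47.962)) = 16.906 cm.
m_2 = -(16.906)/(47.962) = -0.3525.
Overall magnification: m = m_1 m_2 = -0.1627.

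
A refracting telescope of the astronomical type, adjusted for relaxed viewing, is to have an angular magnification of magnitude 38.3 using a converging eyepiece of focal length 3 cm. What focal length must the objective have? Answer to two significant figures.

|M| = f_obj/|f_eye|, so f_obj = |M| x |f_eye| = 38.3 x 3 = 114.900 cm.

110 cm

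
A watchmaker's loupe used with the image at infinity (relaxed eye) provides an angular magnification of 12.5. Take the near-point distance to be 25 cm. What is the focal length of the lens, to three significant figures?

For the image at infinity, M = D/f.
f = D/M = 25/12.5 = 2.000 cm.

2.00 cm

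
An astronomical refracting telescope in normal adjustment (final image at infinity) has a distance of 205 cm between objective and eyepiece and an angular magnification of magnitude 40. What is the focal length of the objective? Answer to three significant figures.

200 cm

In normal adjustment the tube length equals f_obj + f_eye and |M| = f_obj/f_eye.
So f_obj = 40 f_eye and 40 f_eye + f_eye = 205 cm, giving f_eye = 205/41 = 5.000 cm and f_obj = 200.000 cm.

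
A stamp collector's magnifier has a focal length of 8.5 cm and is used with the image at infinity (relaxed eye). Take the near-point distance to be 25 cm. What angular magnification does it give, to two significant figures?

M = D/f = 25/8.5 = 2.941.

2.9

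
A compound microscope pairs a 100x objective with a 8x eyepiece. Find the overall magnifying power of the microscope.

800

The overall magnification of a compound microscope is the product of the objective and eyepiece magnifications:
M = M_obj x M_eye = 100 x 8 = 800.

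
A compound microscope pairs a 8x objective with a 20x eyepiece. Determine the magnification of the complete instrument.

160

The overall magnification of a compound microscope is the product of the objective and eyepiece magnifications:
M = M_obj x M_eye = 8 x 20 = 160.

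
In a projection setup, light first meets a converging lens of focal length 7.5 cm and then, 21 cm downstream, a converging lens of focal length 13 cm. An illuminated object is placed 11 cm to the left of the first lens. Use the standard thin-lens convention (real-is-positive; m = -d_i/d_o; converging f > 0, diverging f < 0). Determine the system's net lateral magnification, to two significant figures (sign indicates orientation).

-1.8

First lens: d_i1 = 1/(1/7.5 - 1/11) = 23.571 cm.
m_1 = -(23.571)/11 = -2.1429.
This image would form 23.571 cm past lens 1, i.e. 2.571 cm beyond lens 2, so it is a virtual object for lens 2: d_o2 = 21 - 23.571 = -2.571 cm.
Second lens: d_i2 = 1/(1/13 - 1/(-2.571)) = 2.147 cm.
m_2 = -(2.147)/(-2.571) = 0.8349.
Overall magnification: m = m_1 m_2 = -1.7890.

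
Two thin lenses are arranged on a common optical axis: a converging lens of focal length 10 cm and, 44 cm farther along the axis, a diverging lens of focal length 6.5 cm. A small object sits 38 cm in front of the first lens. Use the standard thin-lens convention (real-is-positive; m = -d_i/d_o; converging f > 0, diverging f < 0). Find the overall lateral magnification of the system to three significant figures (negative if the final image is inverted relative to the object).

Applying the thin-lens equation to the first lens, 1/10 = 1/38 + 1/d_i1, which gives d_i1 = 13.571 cm.
Its lateral magnification is m_1 = -d_i1/d_o1 = -(13.571)/38 = -0.3571.
That image sits 30.429 cm in front of the second lens, so d_o2 = 30.429 cm.
Applying the thin-lens equation again with f_2 = -6.5 cm and d_o2 = 30.429 cm gives d_i2 = -5.356 cm.
m_2 = -(-5.356)/(30.429) = 0.1760.
Overall magnification: m = m_1 m_2 = -0.0629.

-0.0629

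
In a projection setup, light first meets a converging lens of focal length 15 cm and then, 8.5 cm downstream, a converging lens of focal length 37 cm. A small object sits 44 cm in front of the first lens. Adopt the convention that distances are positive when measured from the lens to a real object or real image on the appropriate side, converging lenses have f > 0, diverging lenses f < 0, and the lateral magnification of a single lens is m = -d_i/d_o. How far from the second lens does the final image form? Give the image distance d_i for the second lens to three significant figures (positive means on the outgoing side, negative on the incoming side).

10.3 cm

First lens: d_i1 = 1/(1/15 - 1/44) = 22.759 cm.
This image would form 22.759 cm past lens 1, i.e. 14.259 cm beyond lens 2, so it is a virtual object for lens 2: d_o2 = 8.5 - 22.759 = -14.259 cm.
Second lens: d_i2 = 1/(1/37 - 1/(-14.259)) = 10.292 cm.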